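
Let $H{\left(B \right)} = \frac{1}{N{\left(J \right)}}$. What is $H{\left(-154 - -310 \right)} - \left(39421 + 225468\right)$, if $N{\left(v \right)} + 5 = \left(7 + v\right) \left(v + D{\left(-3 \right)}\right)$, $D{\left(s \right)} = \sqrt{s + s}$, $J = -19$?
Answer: $- \frac{13401528954}{50593} + \frac{12 i \sqrt{6}}{50593} \approx -2.6489 \cdot 10^{5} + 0.00058099 i$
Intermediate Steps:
$D{\left(s \right)} = \sqrt{2} \sqrt{s}$ ($D{\left(s \right)} = \sqrt{2 s} = \sqrt{2} \sqrt{s}$)
$N{\left(v \right)} = -5 + \left(7 + v\right) \left(v + i \sqrt{6}\right)$ ($N{\left(v \right)} = -5 + \left(7 + v\right) \left(v + \sqrt{2} \sqrt{-3}\right) = -5 + \left(7 + v\right) \left(v + \sqrt{2} i \sqrt{3}\right) = -5 + \left(7 + v\right) \left(v + i \sqrt{6}\right)$)
$H{\left(B \right)} = \frac{1}{223 - 12 i \sqrt{6}}$ ($H{\left(B \right)} = \frac{1}{-5 + \left(-19\right)^{2} + 7 \left(-19\right) + 7 i \sqrt{6} + i \left(-19\right) \sqrt{6}} = \frac{1}{-5 + 361 - 133 + 7 i \sqrt{6} - 19 i \sqrt{6}} = \frac{1}{223 - 12 i \sqrt{6}}$)
$H{\left(-154 - -310 \right)} - \left(39421 + 225468\right) = \left(\frac{223}{50593} + \frac{12 i \sqrt{6}}{50593}\right) - \left(39421 + 225468\right) = \left(\frac{223}{50593} + \frac{12 i \sqrt{6}}{50593}\right) - 264889 = - \frac{13401528954}{50593} + \frac{12 i \sqrt{6}}{50593}$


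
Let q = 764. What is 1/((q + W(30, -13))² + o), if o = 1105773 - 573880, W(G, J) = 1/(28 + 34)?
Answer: 3844/4288418853 ≈ 8.9637e-7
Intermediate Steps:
W(G, J) = 1/62
o = 531893
1/((q + W(30, -13))² + o) = 1/((764 + 1/62)² + 531893) = 1/((47369/62)² + 531893) = 1/(2243822161/3844 + 531893) = 1/(4288418853/3844) = 3844/4288418853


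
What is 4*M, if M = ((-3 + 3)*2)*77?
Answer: 0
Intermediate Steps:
M = 0 (M = (0*2)*77 = 0*77 = 0)
4*M = 4*0 = 0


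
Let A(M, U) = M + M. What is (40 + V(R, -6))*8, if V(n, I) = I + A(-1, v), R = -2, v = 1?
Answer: 256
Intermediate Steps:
A(M, U) = 2*M
V(n, I) = -2 + I (V(n, I) = I + 2*(-1) = I - 2 = -2 + I)
(40 + V(R, -6))*8 = (40 + (-2 - 6))*8 = (40 - 8)*8 = 32*8 = 256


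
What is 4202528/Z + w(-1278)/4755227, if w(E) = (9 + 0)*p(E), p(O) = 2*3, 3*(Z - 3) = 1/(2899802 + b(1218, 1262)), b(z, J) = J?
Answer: 7561929042996719370/5398128935173 ≈ 1.4008e+6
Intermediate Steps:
Z = 26109577/8703192 (Z = 3 + 1/(3*(2899802 + 1262)) = 3 + (⅓)/2901064 = 3 + (⅓)*(1/2901064) = 3 + 1/8703192 = 26109577/8703192 ≈ 3.0000)
p(O) = 6
w(E) = 54 (w(E) = (9 + 0)*6 = 9*6 = 54)
4202528/Z + w(-1278)/4755227 = 4202528/(26109577/8703192) + 54/4755227 = 4202528*(8703192/26109577) + 54*(1/4755227) = 36575408069376/26109577 + 54/4755227 = 7561929042996719370/5398128935173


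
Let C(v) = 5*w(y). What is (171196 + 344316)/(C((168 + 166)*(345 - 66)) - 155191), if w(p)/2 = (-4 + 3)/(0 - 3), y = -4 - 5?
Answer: -1546536/465563 ≈ -3.3219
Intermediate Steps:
y = -9
w(p) = 2/3 (w(p) = 2*((-4 + 3)/(0 - 3)) = 2*(-1/(-3)) = 2*(-1*(-1/3)) = 2*(1/3) = 2/3)
C(v) = 10/3 (C(v) = 5*(2/3) = 10/3)
(171196 + 344316)/(C((168 + 166)*(345 - 66)) - 155191) = (171196 + 344316)/(10/3 - 155191) = 515512/(-465563/3) = 515512*(-3/465563) = -1546536/465563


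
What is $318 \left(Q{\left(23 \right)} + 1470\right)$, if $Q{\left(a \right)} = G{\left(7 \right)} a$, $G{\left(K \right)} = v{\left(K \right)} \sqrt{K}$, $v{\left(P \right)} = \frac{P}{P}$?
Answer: $467460 + 7314 \sqrt{7} \approx 4.8681 \cdot 10^{5}$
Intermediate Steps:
$v{\left(P \right)} = 1$
$G{\left(K \right)} = \sqrt{K}$ ($G{\left(K \right)} = 1 \sqrt{K} = \sqrt{K}$)
$Q{\left(a \right)} = a \sqrt{7}$ ($Q{\left(a \right)} = \sqrt{7} a = a \sqrt{7}$)
$318 \left(Q{\left(23 \right)} + 1470\right) = 318 \left(23 \sqrt{7} + 1470\right) = 318 \left(1470 + 23 \sqrt{7}\right) = 467460 + 7314 \sqrt{7}$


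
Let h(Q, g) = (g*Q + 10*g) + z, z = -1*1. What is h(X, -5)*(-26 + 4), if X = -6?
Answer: 462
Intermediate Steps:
z = -1
h(Q, g) = -1 + 10*g + Q*g (h(Q, g) = (g*Q + 10*g) - 1 = (Q*g + 10*g) - 1 = (10*g + Q*g) - 1 = -1 + 10*g + Q*g)
h(X, -5)*(-26 + 4) = (-1 + 10*(-5) - 6*(-5))*(-26 + 4) = (-1 - 50 + 30)*(-22) = -21*(-22) = 462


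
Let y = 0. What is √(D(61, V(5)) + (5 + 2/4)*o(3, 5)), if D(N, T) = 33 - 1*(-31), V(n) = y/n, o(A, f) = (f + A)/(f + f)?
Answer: 3*√190/5 ≈ 8.2704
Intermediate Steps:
o(A, f) = (A + f)/(2*f) (o(A, f) = (A + f)/((2*f)) = (A + f)*(1/(2*f)) = (A + f)/(2*f))
V(n) = 0 (V(n) = 0/n = 0)
D(N, T) = 64 (D(N, T) = 33 + 31 = 64)
√(D(61, V(5)) + (5 + 2/4)*o(3, 5)) = √(64 + (5 + 2/4)*((½)*(3 + 5)/5)) = √(64 + (5 + 2*(¼))*((½)*(⅕)*8)) = √(64 + (5 + ½)*(⅘)) = √(64 + (11/2)*(⅘)) = √(64 + 22/5) = √(342/5) = 3*√190/5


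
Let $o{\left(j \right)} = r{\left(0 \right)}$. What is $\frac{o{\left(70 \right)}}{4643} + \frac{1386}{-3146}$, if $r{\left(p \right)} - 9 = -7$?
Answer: $- \frac{292223}{663949} \approx -0.44013$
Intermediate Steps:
$r{\left(p \right)} = 2$ ($r{\left(p \right)} = 9 - 7 = 2$)
$o{\left(j \right)} = 2$
$\frac{o{\left(70 \right)}}{4643} + \frac{1386}{-3146} = \frac{2}{4643} + \frac{1386}{-3146} = 2 \cdot \frac{1}{4643} + 1386 \left(- \frac{1}{3146}\right) = \frac{2}{4643} - \frac{63}{143} = - \frac{292223}{663949}$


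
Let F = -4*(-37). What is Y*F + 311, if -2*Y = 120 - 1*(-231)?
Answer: -25663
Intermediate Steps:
Y = -351/2 (Y = -(120 - 1*(-231))/2 = -(120 + 231)/2 = -½*351 = -351/2 ≈ -175.50)
F = 148
Y*F + 311 = -351/2*148 + 311 = -25974 + 311 = -25663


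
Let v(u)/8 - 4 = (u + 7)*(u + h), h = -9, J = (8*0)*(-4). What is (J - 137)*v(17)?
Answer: -214816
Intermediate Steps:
J = 0 (J = 0*(-4) = 0)
v(u) = 32 + 8*(-9 + u)*(7 + u) (v(u) = 32 + 8*((u + 7)*(u - 9)) = 32 + 8*((7 + u)*(-9 + u)) = 32 + 8*((-9 + u)*(7 + u)) = 32 + 8*(-9 + u)*(7 + u))
(J - 137)*v(17) = (0 - 137)*(-472 - 16*17 + 8*17²) = -137*(-472 - 272 + 8*289) = -137*(-472 - 272 + 2312) = -137*1568 = -214816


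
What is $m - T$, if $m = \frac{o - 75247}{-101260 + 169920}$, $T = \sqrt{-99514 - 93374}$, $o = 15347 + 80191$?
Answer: $\frac{20291}{68660} - 6 i \sqrt{5358} \approx 0.29553 - 439.19 i$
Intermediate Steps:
$o = 95538$
$T = 6 i \sqrt{5358}$ ($T = \sqrt{-192888} = 6 i \sqrt{5358} \approx 439.19 i$)
$m = \frac{20291}{68660}$ ($m = \frac{95538 - 75247}{-101260 + 169920} = \frac{20291}{68660} \approx 0.29553$)
$m - T = \frac{20291}{68660} - 6 i \sqrt{5358}$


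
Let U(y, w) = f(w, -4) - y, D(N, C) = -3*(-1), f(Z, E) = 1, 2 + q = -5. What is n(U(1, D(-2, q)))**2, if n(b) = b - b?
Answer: 0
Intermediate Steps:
q = -7 (q = -2 - 5 = -7)
D(N, C) = 3
U(y, w) = 1 - y
n(b) = 0
n(U(1, D(-2, q)))**2 = 0**2 = 0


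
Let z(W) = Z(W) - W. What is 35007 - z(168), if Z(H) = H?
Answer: 35007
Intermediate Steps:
z(W) = 0 (z(W) = W - W = 0)
35007 - z(168) = 35007 - 1*0 = 35007 + 0 = 35007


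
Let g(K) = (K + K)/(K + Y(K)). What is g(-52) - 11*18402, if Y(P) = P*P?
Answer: -10323524/51 ≈ -2.0242e+5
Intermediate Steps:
Y(P) = P²
g(K) = 2*K/(K + K²) (g(K) = (K + K)/(K + K²) = (2*K)/(K + K²) = 2*K/(K + K²))
g(-52) - 11*18402 = 2/(1 - 52) - 11*18402 = 2/(-51) - 1*202422 = 2*(-1/51) - 202422 = -2/51 - 202422 = -10323524/51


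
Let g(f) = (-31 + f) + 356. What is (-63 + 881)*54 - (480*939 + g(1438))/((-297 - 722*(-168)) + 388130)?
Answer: 22488793705/509129 ≈ 44171.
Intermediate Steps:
g(f) = 325 + f
(-63 + 881)*54 - (480*939 + g(1438))/((-297 - 722*(-168)) + 388130) = (-63 + 881)*54 - (480*939 + (325 + 1438))/((-297 - 722*(-168)) + 388130) = 818*54 - (450720 + 1763)/((-297 + 121296) + 388130) = 44172 - 452483/(120999 + 388130) = 44172 - 452483/509129 = 22488793705/509129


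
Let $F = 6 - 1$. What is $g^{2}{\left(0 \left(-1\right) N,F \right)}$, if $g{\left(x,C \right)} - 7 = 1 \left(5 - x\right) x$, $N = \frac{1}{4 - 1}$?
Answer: $49$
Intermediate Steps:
$F = 5$ ($F = 6 - 1 = 5$)
$N = \frac{1}{3} \approx 0.33333$
$g{\left(x,C \right)} = 7 + x \left(5 - x\right)$ ($g{\left(x,C \right)} = 7 + 1 \left(5 - x\right) x = 7 + \left(5 - x\right) x = 7 + x \left(5 - x\right)$)
$g^{2}{\left(0 \left(-1\right) N,F \right)} = \left(7 - \left(0 \left(-1\right) \frac{1}{3}\right)^{2} + 5 \cdot 0 \left(-1\right) \frac{1}{3}\right)^{2} = \left(7 - \left(0 \cdot \frac{1}{3}\right)^{2} + 5 \cdot 0 \cdot \frac{1}{3}\right)^{2} = \left(7 - 0^{2} + 5 \cdot 0\right)^{2} = \left(7 - 0 + 0\right)^{2} = \left(7 + 0 + 0\right)^{2} = 7^{2} = 49$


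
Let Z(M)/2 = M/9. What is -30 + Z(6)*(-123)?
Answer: -194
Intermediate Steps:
Z(M) = 2*M/9 (Z(M) = 2*(M/9) = 2*M/9)
-30 + Z(6)*(-123) = -30 + ((2/9)*6)*(-123) = -30 + (4/3)*(-123) = -30 - 164 = -194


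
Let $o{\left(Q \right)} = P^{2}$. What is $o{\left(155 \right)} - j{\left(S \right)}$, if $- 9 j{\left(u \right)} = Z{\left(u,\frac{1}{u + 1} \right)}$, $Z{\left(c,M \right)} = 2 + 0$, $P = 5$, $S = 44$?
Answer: $\frac{227}{9} \approx 25.222$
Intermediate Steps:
$Z{\left(c,M \right)} = 2$
$j{\left(u \right)} = - \frac{2}{9}$ ($j{\left(u \right)} = \left(- \frac{1}{9}\right) 2 = - \frac{2}{9}$)
$o{\left(Q \right)} = 25$ ($o{\left(Q \right)} = 5^{2} = 25$)
$o{\left(155 \right)} - j{\left(S \right)} = 25 - - \frac{2}{9} = 25 + \frac{2}{9} = \frac{227}{9}$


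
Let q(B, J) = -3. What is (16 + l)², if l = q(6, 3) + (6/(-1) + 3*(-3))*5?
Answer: 3844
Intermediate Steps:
l = -78 (l = -3 + (6/(-1) + 3*(-3))*5 = -3 + (6*(-1) - 9)*5 = -3 + (-6 - 9)*5 = -3 - 15*5 = -3 - 75 = -78)
(16 + l)² = (16 - 78)² = (-62)² = 3844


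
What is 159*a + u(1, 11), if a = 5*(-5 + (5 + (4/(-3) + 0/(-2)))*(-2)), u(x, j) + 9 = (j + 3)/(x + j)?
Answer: -58877/6 ≈ -9812.8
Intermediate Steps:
u(x, j) = -9 + (3 + j)/(j + x) (u(x, j) = -9 + (j + 3)/(x + j) = -9 + (3 + j)/(j + x))
a = -185/3 (a = 5*(-5 + (5 + (4*(-⅓) + 0*(-½)))*(-2)) = 5*(-5 + (5 + (-4/3 + 0))*(-2)) = 5*(-5 + (5 - 4/3)*(-2)) = 5*(-5 + (11/3)*(-2)) = 5*(-5 - 22/3) = 5*(-37/3) = -185/3 ≈ -61.667)
159*a + u(1, 11) = 159*(-185/3) + (3 - 9*1 - 8*11)/(11 + 1) = -9805 + (3 - 9 - 88)/12 = -9805 + (1/12)*(-94) = -9805 - 47/6 = -58877/6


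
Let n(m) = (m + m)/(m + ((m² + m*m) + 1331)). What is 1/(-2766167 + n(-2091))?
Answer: -4371901/12093408275558 ≈ -3.6151e-7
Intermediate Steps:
n(m) = 2*m/(1331 + m + 2*m²) (n(m) = (2*m)/(m + ((m² + m²) + 1331)) = (2*m)/(m + (2*m² + 1331)) = (2*m)/(m + (1331 + 2*m²)) = (2*m)/(1331 + m + 2*m²) = 2*m/(1331 + m + 2*m²))
1/(-2766167 + n(-2091)) = 1/(-2766167 + 2*(-2091)/(1331 - 2091 + 2*(-2091)²)) = 1/(-2766167 + 2*(-2091)/(1331 - 2091 + 2*4372281)) = 1/(-2766167 + 2*(-2091)/(1331 - 2091 + 8744562)) = 1/(-2766167 + 2*(-2091)/8743802) = 1/(-2766167 + 2*(-2091)*(1/8743802)) = 1/(-2766167 - 2091/4371901) = 1/(-12093408275558/4371901) = -4371901/12093408275558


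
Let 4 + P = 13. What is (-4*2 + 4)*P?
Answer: -36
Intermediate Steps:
P = 9 (P = -4 + 13 = 9)
(-4*2 + 4)*P = (-4*2 + 4)*9 = (-8 + 4)*9 = -4*9 = -36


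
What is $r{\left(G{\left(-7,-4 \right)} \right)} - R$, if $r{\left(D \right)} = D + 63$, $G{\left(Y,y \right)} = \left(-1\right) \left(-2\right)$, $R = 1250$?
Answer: $-1185$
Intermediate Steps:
$G{\left(Y,y \right)} = 2$
$r{\left(D \right)} = 63 + D$
$r{\left(G{\left(-7,-4 \right)} \right)} - R = \left(63 + 2\right) - 1250 = 65 - 1250 = -1185$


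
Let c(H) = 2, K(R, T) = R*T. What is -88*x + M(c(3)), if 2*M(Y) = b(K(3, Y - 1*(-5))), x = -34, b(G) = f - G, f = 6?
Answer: 5969/2 ≈ 2984.5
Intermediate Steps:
b(G) = 6 - G
M(Y) = -9/2 - 3*Y/2 (M(Y) = (6 - 3*(Y - 1*(-5)))/2 = (6 - 3*(Y + 5))/2 = (6 - 3*(5 + Y))/2 = (6 - (15 + 3*Y))/2 = (6 + (-15 - 3*Y))/2 = (-9 - 3*Y)/2 = -9/2 - 3*Y/2)
-88*x + M(c(3)) = -88*(-34) + (-9/2 - 3/2*2) = 2992 + (-9/2 - 3) = 2992 - 15/2 = 5969/2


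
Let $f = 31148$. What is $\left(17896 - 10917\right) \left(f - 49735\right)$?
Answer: $-129718673$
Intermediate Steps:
$\left(17896 - 10917\right) \left(f - 49735\right) = \left(17896 - 10917\right) \left(31148 - 49735\right) = 6979 \left(-18587\right) = -129718673$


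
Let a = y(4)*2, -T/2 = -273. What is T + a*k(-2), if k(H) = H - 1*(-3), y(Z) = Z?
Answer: 554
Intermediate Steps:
T = 546 (T = -2*(-273) = 546)
k(H) = 3 + H (k(H) = H + 3 = 3 + H)
a = 8 (a = 4*2 = 8)
T + a*k(-2) = 546 + 8*(3 - 2) = 546 + 8*1 = 546 + 8 = 554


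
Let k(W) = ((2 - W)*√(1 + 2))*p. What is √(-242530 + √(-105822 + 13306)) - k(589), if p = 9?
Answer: √(-242530 + 2*I*√23129) + 5283*√3 ≈ 9150.7 + 492.47*I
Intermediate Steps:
k(W) = 9*√3*(2 - W) (k(W) = ((2 - W)*√(1 + 2))*9 = ((2 - W)*√3)*9 = (√3*(2 - W))*9 = 9*√3*(2 - W))
√(-242530 + √(-105822 + 13306)) - k(589) = √(-242530 + √(-105822 + 13306)) - 9*√3*(2 - 1*589) = √(-242530 + √(-92516)) - 9*√3*(2 - 589) = √(-242530 + 2*I*√23129) - 9*√3*(-587) = √(-242530 + 2*I*√23129) - (-5283)*√3 = √(-242530 + 2*I*√23129) + 5283*√3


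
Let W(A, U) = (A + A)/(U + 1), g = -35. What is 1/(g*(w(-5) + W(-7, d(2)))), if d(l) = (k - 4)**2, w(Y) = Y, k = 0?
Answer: 17/3465 ≈ 0.0049062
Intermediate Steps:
d(l) = 16 (d(l) = (0 - 4)**2 = (-4)**2 = 16)
W(A, U) = 2*A/(1 + U) (W(A, U) = (2*A)/(1 + U) = 2*A/(1 + U))
1/(g*(w(-5) + W(-7, d(2)))) = 1/(-35*(-5 + 2*(-7)/(1 + 16))) = 1/(-35*(-5 + 2*(-7)/17)) = 1/(-35*(-5 + 2*(-7)*(1/17))) = 1/(-35*(-5 - 14/17)) = 1/(-35*(-99/17)) = 1/(3465/17) = 17/3465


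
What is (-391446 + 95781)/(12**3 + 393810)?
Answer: -98555/131846 ≈ -0.74750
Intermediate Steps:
(-391446 + 95781)/(12**3 + 393810) = -295665/(1728 + 393810) = -295665/395538 = -295665*1/395538 = -98555/131846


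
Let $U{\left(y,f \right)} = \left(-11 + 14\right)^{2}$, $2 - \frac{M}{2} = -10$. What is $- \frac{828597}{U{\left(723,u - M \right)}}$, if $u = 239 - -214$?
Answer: $- \frac{276199}{3} \approx -92066.0$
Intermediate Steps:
$u = 453$ ($u = 239 + 214 = 453$)
$M = 24$ ($M = 4 - -20 = 4 + 20 = 24$)
$U{\left(y,f \right)} = 9$ ($U{\left(y,f \right)} = 3^{2} = 9$)
$- \frac{828597}{U{\left(723,u - M \right)}} = - \frac{828597}{9} = \left(-828597\right) \frac{1}{9} = - \frac{276199}{3}$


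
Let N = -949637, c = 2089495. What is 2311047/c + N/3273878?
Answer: 5581824166951/6840751711610 ≈ 0.81597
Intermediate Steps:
2311047/c + N/3273878 = 2311047/2089495 - 949637/3273878 = 5581824166951/6840751711610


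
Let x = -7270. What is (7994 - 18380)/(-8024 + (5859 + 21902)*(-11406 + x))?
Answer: 5193/259236230 ≈ 2.0032e-5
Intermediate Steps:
(7994 - 18380)/(-8024 + (5859 + 21902)*(-11406 + x)) = (7994 - 18380)/(-8024 + (5859 + 21902)*(-11406 - 7270)) = -10386/(-8024 + 27761*(-18676)) = -10386/(-8024 - 518464436) = -10386/(-518472460) = -10386*(-1/518472460) = 5193/259236230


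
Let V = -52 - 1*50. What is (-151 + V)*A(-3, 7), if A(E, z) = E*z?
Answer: 5313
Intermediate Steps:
V = -102 (V = -52 - 50 = -102)
(-151 + V)*A(-3, 7) = (-151 - 102)*(-3*7) = -253*(-21) = 5313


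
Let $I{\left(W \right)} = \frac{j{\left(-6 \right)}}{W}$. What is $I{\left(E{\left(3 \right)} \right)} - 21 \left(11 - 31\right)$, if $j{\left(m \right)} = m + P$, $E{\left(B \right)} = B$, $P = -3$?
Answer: $417$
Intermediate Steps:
$j{\left(m \right)} = -3 + m$ ($j{\left(m \right)} = m - 3 = -3 + m$)
$I{\left(W \right)} = - \frac{9}{W}$ ($I{\left(W \right)} = \frac{-3 - 6}{W} = - \frac{9}{W}$)
$I{\left(E{\left(3 \right)} \right)} - 21 \left(11 - 31\right) = - \frac{9}{3} - 21 \left(11 - 31\right) = \left(-9\right) \frac{1}{3} - 21 \left(-20\right) = -3 - -420 = -3 + 420 = 417$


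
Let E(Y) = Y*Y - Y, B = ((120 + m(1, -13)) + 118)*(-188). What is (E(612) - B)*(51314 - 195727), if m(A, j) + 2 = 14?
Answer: -60788052916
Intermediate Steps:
m(A, j) = 12 (m(A, j) = -2 + 14 = 12)
B = -47000 (B = ((120 + 12) + 118)*(-188) = (132 + 118)*(-188) = 250*(-188) = -47000)
E(Y) = Y² - Y
(E(612) - B)*(51314 - 195727) = (612*(-1 + 612) - 1*(-47000))*(51314 - 195727) = (612*611 + 47000)*(-144413) = (373932 + 47000)*(-144413) = 420932*(-144413) = -60788052916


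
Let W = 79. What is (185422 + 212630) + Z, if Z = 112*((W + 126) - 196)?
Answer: 399060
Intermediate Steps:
Z = 1008 (Z = 112*((79 + 126) - 196) = 112*(205 - 196) = 112*9 = 1008)
(185422 + 212630) + Z = (185422 + 212630) + 1008 = 398052 + 1008 = 399060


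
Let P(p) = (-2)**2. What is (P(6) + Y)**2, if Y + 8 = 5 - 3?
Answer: 4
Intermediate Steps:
P(p) = 4
Y = -6 (Y = -8 + (5 - 3) = -8 + 2 = -6)
(P(6) + Y)**2 = (4 - 6)**2 = (-2)**2 = 4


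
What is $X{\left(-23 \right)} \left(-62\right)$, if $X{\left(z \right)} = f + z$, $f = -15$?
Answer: $2356$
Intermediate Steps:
$X{\left(z \right)} = -15 + z$
$X{\left(-23 \right)} \left(-62\right) = \left(-15 - 23\right) \left(-62\right) = \left(-38\right) \left(-62\right) = 2356$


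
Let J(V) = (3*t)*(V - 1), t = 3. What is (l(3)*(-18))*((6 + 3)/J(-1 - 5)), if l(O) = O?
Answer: 54/7 ≈ 7.7143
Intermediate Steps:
J(V) = -9 + 9*V (J(V) = (3*3)*(V - 1) = 9*(-1 + V) = -9 + 9*V)
(l(3)*(-18))*((6 + 3)/J(-1 - 5)) = (3*(-18))*((6 + 3)/(-9 + 9*(-1 - 5))) = -486/(-9 + 9*(-6)) = -486/(-9 - 54) = -486/(-63) = -486*(-1)/63 = -54*(-⅐) = 54/7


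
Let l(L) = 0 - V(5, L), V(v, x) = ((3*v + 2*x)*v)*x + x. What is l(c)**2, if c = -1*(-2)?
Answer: 36864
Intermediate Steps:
c = 2
V(v, x) = x + v*x*(2*x + 3*v) (V(v, x) = ((2*x + 3*v)*v)*x + x = (v*(2*x + 3*v))*x + x = v*x*(2*x + 3*v) + x = x + v*x*(2*x + 3*v))
l(L) = -L*(76 + 10*L) (l(L) = 0 - L*(1 + 3*5**2 + 2*5*L) = 0 - L*(1 + 3*25 + 10*L) = 0 - L*(1 + 75 + 10*L) = 0 - L*(76 + 10*L) = -L*(76 + 10*L))
l(c)**2 = (-2*2*(38 + 5*2))**2 = (-2*2*(38 + 10))**2 = (-2*2*48)**2 = (-192)**2 = 36864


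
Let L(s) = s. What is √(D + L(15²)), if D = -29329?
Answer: 4*I*√1819 ≈ 170.6*I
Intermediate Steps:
√(D + L(15²)) = √(-29329 + 15²) = √(-29329 + 225) = √(-29104) = 4*I*√1819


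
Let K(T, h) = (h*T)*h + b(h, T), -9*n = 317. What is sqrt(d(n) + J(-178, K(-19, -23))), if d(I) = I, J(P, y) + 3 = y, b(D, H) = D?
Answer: I*sqrt(91010)/3 ≈ 100.56*I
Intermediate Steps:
n = -317/9 (n = -1/9*317 = -317/9 ≈ -35.222)
K(T, h) = h + T*h**2 (K(T, h) = (h*T)*h + h = (T*h)*h + h = T*h**2 + h = h + T*h**2)
J(P, y) = -3 + y
sqrt(d(n) + J(-178, K(-19, -23))) = sqrt(-317/9 + (-3 - 23*(1 - 19*(-23)))) = sqrt(-317/9 + (-3 - 23*(1 + 437))) = sqrt(-317/9 + (-3 - 23*438)) = sqrt(-317/9 + (-3 - 10074)) = sqrt(-317/9 - 10077) = sqrt(-91010/9) = I*sqrt(91010)/3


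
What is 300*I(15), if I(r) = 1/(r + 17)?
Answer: 75/8 ≈ 9.3750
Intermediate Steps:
I(r) = 1/(17 + r)
300*I(15) = 300/(17 + 15) = 300/32 = 300*(1/32) = 75/8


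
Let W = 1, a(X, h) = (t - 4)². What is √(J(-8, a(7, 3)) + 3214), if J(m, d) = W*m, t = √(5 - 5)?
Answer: √3206 ≈ 56.622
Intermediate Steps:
t = 0 (t = √0 = 0)
a(X, h) = 16 (a(X, h) = (0 - 4)² = (-4)² = 16)
J(m, d) = m (J(m, d) = 1*m = m)
√(J(-8, a(7, 3)) + 3214) = √(-8 + 3214) = √3206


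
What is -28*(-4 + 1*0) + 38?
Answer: 150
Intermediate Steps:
-28*(-4 + 1*0) + 38 = -28*(-4 + 0) + 38 = -28*(-4) + 38 = 112 + 38 = 150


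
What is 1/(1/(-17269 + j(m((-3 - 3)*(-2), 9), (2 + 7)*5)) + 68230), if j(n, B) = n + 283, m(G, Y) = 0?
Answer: 16986/1158954779 ≈ 1.4656e-5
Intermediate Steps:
j(n, B) = 283 + n
1/(1/(-17269 + j(m((-3 - 3)*(-2), 9), (2 + 7)*5)) + 68230) = 1/(1/(-17269 + (283 + 0)) + 68230) = 1/(1/(-17269 + 283) + 68230) = 1/(1/(-16986) + 68230) = 1/(-1/16986 + 68230) = 1/(1158954779/16986) = 16986/1158954779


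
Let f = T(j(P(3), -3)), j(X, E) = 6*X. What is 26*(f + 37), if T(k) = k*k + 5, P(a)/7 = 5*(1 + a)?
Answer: 18346692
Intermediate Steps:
P(a) = 35 + 35*a (P(a) = 7*(5*(1 + a)) = 7*(5 + 5*a) = 35 + 35*a)
T(k) = 5 + k² (T(k) = k² + 5 = 5 + k²)
f = 705605 (f = 5 + (6*(35 + 35*3))² = 5 + (6*(35 + 105))² = 5 + (6*140)² = 5 + 840² = 5 + 705600 = 705605)
26*(f + 37) = 26*(705605 + 37) = 26*705642 = 18346692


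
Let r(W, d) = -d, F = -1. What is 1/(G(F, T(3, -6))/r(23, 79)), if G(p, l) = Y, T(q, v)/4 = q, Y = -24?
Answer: 79/24 ≈ 3.2917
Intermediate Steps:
T(q, v) = 4*q
G(p, l) = -24
1/(G(F, T(3, -6))/r(23, 79)) = 1/(-24/((-1*79))) = 1/(-24/(-79)) = 1/(-24*(-1/79)) = 1/(24/79) = 79/24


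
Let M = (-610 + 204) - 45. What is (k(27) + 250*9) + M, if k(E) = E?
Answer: 1826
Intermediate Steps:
M = -451 (M = -406 - 45 = -451)
(k(27) + 250*9) + M = (27 + 250*9) - 451 = (27 + 2250) - 451 = 2277 - 451 = 1826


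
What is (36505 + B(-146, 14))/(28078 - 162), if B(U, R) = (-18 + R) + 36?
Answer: 36537/27916 ≈ 1.3088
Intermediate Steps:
B(U, R) = 18 + R
(36505 + B(-146, 14))/(28078 - 162) = (36505 + (18 + 14))/(28078 - 162) = (36505 + 32)/27916 = 36537*(1/27916) = 36537/27916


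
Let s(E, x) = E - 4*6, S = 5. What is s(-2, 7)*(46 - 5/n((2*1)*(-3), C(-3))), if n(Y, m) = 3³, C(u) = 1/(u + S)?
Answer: -32162/27 ≈ -1191.2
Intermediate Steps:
C(u) = 1/(5 + u) (C(u) = 1/(u + 5) = 1/(5 + u))
n(Y, m) = 27
s(E, x) = -24 + E (s(E, x) = E - 24 = -24 + E)
s(-2, 7)*(46 - 5/n((2*1)*(-3), C(-3))) = (-24 - 2)*(46 - 5/27) = -26*(46 - 5*1/27) = -26*(46 - 5/27) = -26*1237/27 = -32162/27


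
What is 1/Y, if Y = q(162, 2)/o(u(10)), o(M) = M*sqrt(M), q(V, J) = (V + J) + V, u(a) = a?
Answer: 5*sqrt(10)/163 ≈ 0.097002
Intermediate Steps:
q(V, J) = J + 2*V (q(V, J) = (J + V) + V = J + 2*V)
o(M) = M**(3/2)
Y = 163*sqrt(10)/50 (Y = (2 + 2*162)/(10**(3/2)) = (2 + 324)/((10*sqrt(10))) = 326*(sqrt(10)/100) = 163*sqrt(10)/50 ≈ 10.309)
1/Y = 1/(163*sqrt(10)/50) = 5*sqrt(10)/163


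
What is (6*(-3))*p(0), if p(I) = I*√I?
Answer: 0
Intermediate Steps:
p(I) = I^(3/2)
(6*(-3))*p(0) = (6*(-3))*0^(3/2) = -18*0 = 0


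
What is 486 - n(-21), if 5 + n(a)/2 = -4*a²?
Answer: 4024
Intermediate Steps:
n(a) = -10 - 8*a² (n(a) = -10 + 2*(-4*a²) = -10 - 8*a²)
486 - n(-21) = 486 - (-10 - 8*(-21)²) = 486 - (-10 - 8*441) = 486 - (-10 - 3528) = 486 - 1*(-3538) = 486 + 3538 = 4024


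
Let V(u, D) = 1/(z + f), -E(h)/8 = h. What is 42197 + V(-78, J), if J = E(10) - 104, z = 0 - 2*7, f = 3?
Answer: 464166/11 ≈ 42197.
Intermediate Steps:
E(h) = -8*h
z = -14 (z = 0 - 14 = -14)
J = -184 (J = -8*10 - 104 = -80 - 104 = -184)
V(u, D) = -1/11 (V(u, D) = 1/(-14 + 3) = 1/(-11) = -1/11)
42197 + V(-78, J) = 42197 - 1/11 = 464166/11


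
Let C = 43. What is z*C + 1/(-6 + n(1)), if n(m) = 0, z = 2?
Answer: 515/6 ≈ 85.833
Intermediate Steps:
z*C + 1/(-6 + n(1)) = 2*43 + 1/(-6 + 0) = 86 + 1/(-6) = 86 - ⅙ = 515/6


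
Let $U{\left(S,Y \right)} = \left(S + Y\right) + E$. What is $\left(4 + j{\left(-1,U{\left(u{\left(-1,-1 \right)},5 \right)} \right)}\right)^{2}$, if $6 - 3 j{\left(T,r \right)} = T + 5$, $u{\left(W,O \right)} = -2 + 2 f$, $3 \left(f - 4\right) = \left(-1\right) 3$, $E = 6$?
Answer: $\frac{196}{9} \approx 21.778$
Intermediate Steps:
$f = 3$ ($f = 4 + \frac{\left(-1\right) 3}{3} = 4 + \frac{1}{3} \left(-3\right) = 4 - 1 = 3$)
$u{\left(W,O \right)} = 4$ ($u{\left(W,O \right)} = -2 + 2 \cdot 3 = -2 + 6 = 4$)
$U{\left(S,Y \right)} = 6 + S + Y$ ($U{\left(S,Y \right)} = \left(S + Y\right) + 6 = 6 + S + Y$)
$j{\left(T,r \right)} = \frac{1}{3} - \frac{T}{3}$ ($j{\left(T,r \right)} = 2 - \frac{T + 5}{3} = 2 - \frac{5 + T}{3} = 2 - \left(\frac{5}{3} + \frac{T}{3}\right) = \frac{1}{3} - \frac{T}{3}$)
$\left(4 + j{\left(-1,U{\left(u{\left(-1,-1 \right)},5 \right)} \right)}\right)^{2} = \left(4 + \left(\frac{1}{3} - - \frac{1}{3}\right)\right)^{2} = \left(4 + \left(\frac{1}{3} + \frac{1}{3}\right)\right)^{2} = \left(4 + \frac{2}{3}\right)^{2} = \left(\frac{14}{3}\right)^{2} = \frac{196}{9}$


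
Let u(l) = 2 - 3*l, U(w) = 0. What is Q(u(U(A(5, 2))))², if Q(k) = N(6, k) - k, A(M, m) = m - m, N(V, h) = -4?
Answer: 36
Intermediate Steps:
A(M, m) = 0
Q(k) = -4 - k
Q(u(U(A(5, 2))))² = (-4 - (2 - 3*0))² = (-4 - (2 + 0))² = (-4 - 1*2)² = (-4 - 2)² = (-6)² = 36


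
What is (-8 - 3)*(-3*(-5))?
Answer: -165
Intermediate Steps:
(-8 - 3)*(-3*(-5)) = -11*15 = -165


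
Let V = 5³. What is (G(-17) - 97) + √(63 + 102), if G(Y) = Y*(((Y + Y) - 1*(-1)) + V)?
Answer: -1661 + √165 ≈ -1648.2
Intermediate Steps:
V = 125
G(Y) = Y*(126 + 2*Y) (G(Y) = Y*(((Y + Y) - 1*(-1)) + 125) = Y*((2*Y + 1) + 125) = Y*((1 + 2*Y) + 125) = Y*(126 + 2*Y))
(G(-17) - 97) + √(63 + 102) = (2*(-17)*(63 - 17) - 97) + √(63 + 102) = (2*(-17)*46 - 97) + √165 = (-1564 - 97) + √165 = -1661 + √165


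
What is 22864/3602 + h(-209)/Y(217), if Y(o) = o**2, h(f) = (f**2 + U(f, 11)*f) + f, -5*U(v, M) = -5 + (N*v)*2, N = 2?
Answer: 2766512631/424036445 ≈ 6.5242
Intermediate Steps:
U(v, M) = 1 - 4*v/5 (U(v, M) = -(-5 + (2*v)*2)/5 = -(-5 + 4*v)/5 = 1 - 4*v/5)
h(f) = f + f**2 + f*(1 - 4*f/5) (h(f) = (f**2 + (1 - 4*f/5)*f) + f = (f**2 + f*(1 - 4*f/5)) + f = f + f**2 + f*(1 - 4*f/5))
22864/3602 + h(-209)/Y(217) = 22864/3602 + ((1/5)*(-209)*(10 - 209))/(217**2) = 22864*(1/3602) + ((1/5)*(-209)*(-199))/47089 = 11432/1801 + (41591/5)*(1/47089) = 11432/1801 + 41591/235445 = 2766512631/424036445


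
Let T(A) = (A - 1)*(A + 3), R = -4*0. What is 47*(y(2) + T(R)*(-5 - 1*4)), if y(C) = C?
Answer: 1363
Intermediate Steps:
R = 0
T(A) = (-1 + A)*(3 + A)
47*(y(2) + T(R)*(-5 - 1*4)) = 47*(2 + (-3 + 0² + 2*0)*(-5 - 1*4)) = 47*(2 + (-3 + 0 + 0)*(-5 - 4)) = 47*(2 - 3*(-9)) = 47*(2 + 27) = 47*29 = 1363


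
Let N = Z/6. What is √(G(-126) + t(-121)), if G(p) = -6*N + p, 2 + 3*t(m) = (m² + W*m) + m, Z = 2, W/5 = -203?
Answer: √410847/3 ≈ 213.66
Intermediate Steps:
W = -1015 (W = 5*(-203) = -1015)
N = ⅓ (N = 2/6 = 2*(⅙) = ⅓ ≈ 0.33333)
t(m) = -⅔ - 338*m + m²/3 (t(m) = -⅔ + ((m² - 1015*m) + m)/3 = -⅔ + (m² - 1014*m)/3 = -⅔ + (-338*m + m²/3) = -⅔ - 338*m + m²/3)
G(p) = -2 + p (G(p) = -6*⅓ + p = -2 + p)
√(G(-126) + t(-121)) = √((-2 - 126) + (-⅔ - 338*(-121) + (⅓)*(-121)²)) = √(-128 + (-⅔ + 40898 + (⅓)*14641)) = √(-128 + (-⅔ + 40898 + 14641/3)) = √(-128 + 137333/3) = √(136949/3) = √410847/3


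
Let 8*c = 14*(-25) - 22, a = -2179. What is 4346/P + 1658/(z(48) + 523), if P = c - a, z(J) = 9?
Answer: 5847757/1134490 ≈ 5.1545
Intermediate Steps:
c = -93/2 (c = (14*(-25) - 22)/8 = (-350 - 22)/8 = (⅛)*(-372) = -93/2 ≈ -46.500)
P = 4265/2 (P = -93/2 - 1*(-2179) = -93/2 + 2179 = 4265/2 ≈ 2132.5)
4346/P + 1658/(z(48) + 523) = 4346/(4265/2) + 1658/(9 + 523) = 4346*(2/4265) + 1658/532 = 8692/4265 + 1658*(1/532) = 8692/4265 + 829/266 = 5847757/1134490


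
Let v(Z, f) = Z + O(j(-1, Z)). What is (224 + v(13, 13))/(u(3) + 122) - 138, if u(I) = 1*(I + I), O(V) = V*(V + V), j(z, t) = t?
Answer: -17089/128 ≈ -133.51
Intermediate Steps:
O(V) = 2*V**2 (O(V) = V*(2*V) = 2*V**2)
u(I) = 2*I (u(I) = 1*(2*I) = 2*I)
v(Z, f) = Z + 2*Z**2
(224 + v(13, 13))/(u(3) + 122) - 138 = (224 + 13*(1 + 2*13))/(2*3 + 122) - 138 = (224 + 13*(1 + 26))/(6 + 122) - 138 = (224 + 13*27)/128 - 138 = (224 + 351)*(1/128) - 138 = 575*(1/128) - 138 = 575/128 - 138 = -17089/128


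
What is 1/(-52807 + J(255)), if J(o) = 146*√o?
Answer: -52807/2783143669 - 146*√255/2783143669 ≈ -1.9812e-5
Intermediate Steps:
1/(-52807 + J(255)) = 1/(-52807 + 146*√255)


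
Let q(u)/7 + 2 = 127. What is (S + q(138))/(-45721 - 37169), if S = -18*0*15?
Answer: -175/16578 ≈ -0.010556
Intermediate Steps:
q(u) = 875 (q(u) = -14 + 7*127 = -14 + 889 = 875)
S = 0 (S = 0*15 = 0)
(S + q(138))/(-45721 - 37169) = (0 + 875)/(-45721 - 37169) = 875/(-82890) = 875*(-1/82890) = -175/16578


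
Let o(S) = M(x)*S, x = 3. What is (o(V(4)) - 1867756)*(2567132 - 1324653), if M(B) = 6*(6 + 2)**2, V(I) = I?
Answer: -2318739159380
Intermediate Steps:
M(B) = 384 (M(B) = 6*8**2 = 6*64 = 384)
o(S) = 384*S
(o(V(4)) - 1867756)*(2567132 - 1324653) = (384*4 - 1867756)*(2567132 - 1324653) = (1536 - 1867756)*1242479 = -1866220*1242479 = -2318739159380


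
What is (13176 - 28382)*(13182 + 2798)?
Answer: -242991880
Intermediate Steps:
(13176 - 28382)*(13182 + 2798) = -15206*15980 = -242991880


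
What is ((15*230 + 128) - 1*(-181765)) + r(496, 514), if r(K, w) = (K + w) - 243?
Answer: 186110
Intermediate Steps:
r(K, w) = -243 + K + w
((15*230 + 128) - 1*(-181765)) + r(496, 514) = ((15*230 + 128) - 1*(-181765)) + (-243 + 496 + 514) = ((3450 + 128) + 181765) + 767 = (3578 + 181765) + 767 = 185343 + 767 = 186110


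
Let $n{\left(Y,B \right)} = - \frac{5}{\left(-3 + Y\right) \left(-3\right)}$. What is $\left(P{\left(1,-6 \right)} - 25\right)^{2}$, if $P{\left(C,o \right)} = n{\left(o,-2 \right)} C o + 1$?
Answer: $\frac{42436}{81} \approx 523.9$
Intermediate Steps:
$n{\left(Y,B \right)} = - \frac{5}{9 - 3 Y}$
$P{\left(C,o \right)} = 1 + \frac{5 C o}{3 \left(-3 + o\right)}$ ($P{\left(C,o \right)} = \frac{5}{3 \left(-3 + o\right)} C o + 1 = \frac{5 C}{3 \left(-3 + o\right)} o + 1 = \frac{5 C o}{3 \left(-3 + o\right)} + 1 = 1 + \frac{5 C o}{3 \left(-3 + o\right)}$)
$\left(P{\left(1,-6 \right)} - 25\right)^{2} = \left(\frac{-3 - 6 + \frac{5}{3} \cdot 1 \left(-6\right)}{-3 - 6} - 25\right)^{2} = \left(\frac{-3 - 6 - 10}{-9} - 25\right)^{2} = \left(\left(- \frac{1}{9}\right) \left(-19\right) - 25\right)^{2} = \left(\frac{19}{9} - 25\right)^{2} = \left(- \frac{206}{9}\right)^{2} = \frac{42436}{81}$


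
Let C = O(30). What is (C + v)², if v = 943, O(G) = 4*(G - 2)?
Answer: 1113025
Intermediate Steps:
O(G) = -8 + 4*G (O(G) = 4*(-2 + G) = -8 + 4*G)
C = 112 (C = -8 + 4*30 = -8 + 120 = 112)
(C + v)² = (112 + 943)² = 1055² = 1113025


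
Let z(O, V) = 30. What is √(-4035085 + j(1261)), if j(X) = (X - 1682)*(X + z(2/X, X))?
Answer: 2*I*√1144649 ≈ 2139.8*I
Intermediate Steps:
j(X) = (-1682 + X)*(30 + X) (j(X) = (X - 1682)*(X + 30) = (-1682 + X)*(30 + X))
√(-4035085 + j(1261)) = √(-4035085 + (-50460 + 1261² - 1652*1261)) = √(-4035085 + (-50460 + 1590121 - 2083172)) = √(-4035085 - 543511) = √(-4578596) = 2*I*√1144649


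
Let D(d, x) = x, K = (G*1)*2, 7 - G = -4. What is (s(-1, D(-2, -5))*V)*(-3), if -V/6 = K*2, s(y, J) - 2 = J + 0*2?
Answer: -2376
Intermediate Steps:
G = 11 (G = 7 - 1*(-4) = 7 + 4 = 11)
K = 22 (K = (11*1)*2 = 11*2 = 22)
s(y, J) = 2 + J (s(y, J) = 2 + (J + 0*2) = 2 + (J + 0) = 2 + J)
V = -264 (V = -132*2 = -6*44 = -264)
(s(-1, D(-2, -5))*V)*(-3) = ((2 - 5)*(-264))*(-3) = -3*(-264)*(-3) = 792*(-3) = -2376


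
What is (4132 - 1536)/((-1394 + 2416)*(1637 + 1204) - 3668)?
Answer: 1298/1449917 ≈ 0.00089522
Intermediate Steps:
(4132 - 1536)/((-1394 + 2416)*(1637 + 1204) - 3668) = 2596/(1022*2841 - 3668) = 2596/(2903502 - 3668) = 2596/2899834 = 2596*(1/2899834) = 1298/1449917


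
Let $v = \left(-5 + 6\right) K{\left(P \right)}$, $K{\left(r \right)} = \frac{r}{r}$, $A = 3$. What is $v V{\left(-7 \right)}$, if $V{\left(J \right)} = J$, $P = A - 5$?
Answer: $-7$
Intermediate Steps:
$P = -2$ ($P = 3 - 5 = -2$)
$K{\left(r \right)} = 1$
$v = 1$ ($v = \left(-5 + 6\right) 1 = 1 \cdot 1 = 1$)
$v V{\left(-7 \right)} = 1 \left(-7\right) = -7$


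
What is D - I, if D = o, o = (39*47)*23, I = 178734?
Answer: -136575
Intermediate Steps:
o = 42159 (o = 1833*23 = 42159)
D = 42159
D - I = 42159 - 1*178734 = 42159 - 178734 = -136575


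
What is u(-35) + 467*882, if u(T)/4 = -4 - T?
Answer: 412018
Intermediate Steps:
u(T) = -16 - 4*T (u(T) = 4*(-4 - T) = -16 - 4*T)
u(-35) + 467*882 = (-16 - 4*(-35)) + 467*882 = (-16 + 140) + 411894 = 124 + 411894 = 412018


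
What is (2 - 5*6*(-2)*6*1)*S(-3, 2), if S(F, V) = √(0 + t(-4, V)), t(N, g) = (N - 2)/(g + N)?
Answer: 362*√3 ≈ 627.00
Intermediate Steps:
t(N, g) = (-2 + N)/(N + g)
S(F, V) = √6*√(-1/(-4 + V)) (S(F, V) = √(0 + (-2 - 4)/(-4 + V)) = √(0 - 6/(-4 + V)) = √(-6/(-4 + V)) = √6*√(-1/(-4 + V)))
(2 - 5*6*(-2)*6*1)*S(-3, 2) = (2 - 5*6*(-2)*6*1)*(√6*√(-1/(-4 + 2))) = (2 - (-60)*6*1)*(√6*√(-1/(-2))) = (2 - 5*(-72)*1)*(√6*√(-1*(-½))) = (2 + 360*1)*(√6*√(½)) = (2 + 360)*(√6*(√2/2)) = 362*√3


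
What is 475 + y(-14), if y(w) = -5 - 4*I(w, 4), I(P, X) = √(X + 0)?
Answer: 462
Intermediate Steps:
I(P, X) = √X
y(w) = -13 (y(w) = -5 - 4*√4 = -5 - 4*2 = -5 - 8 = -13)
475 + y(-14) = 475 - 13 = 462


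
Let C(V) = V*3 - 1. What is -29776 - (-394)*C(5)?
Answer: -24260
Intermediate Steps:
C(V) = -1 + 3*V (C(V) = 3*V - 1 = -1 + 3*V)
-29776 - (-394)*C(5) = -29776 - (-394)*(-1 + 3*5) = -29776 - (-394)*(-1 + 15) = -29776 - (-394)*14 = -29776 - 1*(-5516) = -29776 + 5516 = -24260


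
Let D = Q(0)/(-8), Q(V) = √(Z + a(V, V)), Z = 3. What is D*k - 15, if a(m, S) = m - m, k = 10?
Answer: -15 - 5*√3/4 ≈ -17.165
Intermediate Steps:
a(m, S) = 0
Q(V) = √3 (Q(V) = √(3 + 0) = √3)
D = -√3/8 (D = √3/(-8) = √3*(-⅛) = -√3/8 ≈ -0.21651)
D*k - 15 = -√3/8*10 - 15 = -5*√3/4 - 15 = -15 - 5*√3/4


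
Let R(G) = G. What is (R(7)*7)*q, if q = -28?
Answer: -1372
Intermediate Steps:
(R(7)*7)*q = (7*7)*(-28) = 49*(-28) = -1372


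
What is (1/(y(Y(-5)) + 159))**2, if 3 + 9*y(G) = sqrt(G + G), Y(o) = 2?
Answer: 81/2044900 ≈ 3.9611e-5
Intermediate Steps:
y(G) = -1/3 + sqrt(2)*sqrt(G)/9 (y(G) = -1/3 + sqrt(G + G)/9 = -1/3 + sqrt(2*G)/9 = -1/3 + (sqrt(2)*sqrt(G))/9 = -1/3 + sqrt(2)*sqrt(G)/9)
(1/(y(Y(-5)) + 159))**2 = (1/((-1/3 + sqrt(2)*sqrt(2)/9) + 159))**2 = (1/((-1/3 + 2/9) + 159))**2 = (1/(-1/9 + 159))**2 = (1/(1430/9))**2 = (9/1430)**2 = 81/2044900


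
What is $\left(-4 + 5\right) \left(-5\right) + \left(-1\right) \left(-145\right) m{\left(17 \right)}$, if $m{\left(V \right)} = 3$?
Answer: $430$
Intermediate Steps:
$\left(-4 + 5\right) \left(-5\right) + \left(-1\right) \left(-145\right) m{\left(17 \right)} = \left(-4 + 5\right) \left(-5\right) + \left(-1\right) \left(-145\right) 3 = 1 \left(-5\right) + 145 \cdot 3 = -5 + 435 = 430$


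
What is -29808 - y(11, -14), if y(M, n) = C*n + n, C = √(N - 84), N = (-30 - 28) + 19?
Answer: -29794 + 14*I*√123 ≈ -29794.0 + 155.27*I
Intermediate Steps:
N = -39 (N = -58 + 19 = -39)
C = I*√123 (C = √(-39 - 84) = √(-123) = I*√123 ≈ 11.091*I)
y(M, n) = n + I*n*√123 (y(M, n) = (I*√123)*n + n = I*n*√123 + n = n + I*n*√123)
-29808 - y(11, -14) = -29808 - (-14)*(1 + I*√123) = -29808 - (-14 - 14*I*√123) = -29808 + (14 + 14*I*√123) = -29794 + 14*I*√123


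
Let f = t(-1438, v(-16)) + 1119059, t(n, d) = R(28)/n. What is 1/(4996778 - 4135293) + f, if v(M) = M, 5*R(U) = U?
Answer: 693153775728746/619407715 ≈ 1.1191e+6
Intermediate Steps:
R(U) = U/5
t(n, d) = 28/(5*n) (t(n, d) = ((⅕)*28)/n = 28/(5*n))
f = 4023017091/3595 (f = (28/5)/(-1438) + 1119059 = (28/5)*(-1/1438) + 1119059 = -14/3595 + 1119059 = 4023017091/3595 ≈ 1.1191e+6)
1/(4996778 - 4135293) + f = 1/(4996778 - 4135293) + 4023017091/3595 = 1/861485 + 4023017091/3595 = 693153775728746/619407715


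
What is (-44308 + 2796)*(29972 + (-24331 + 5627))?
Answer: -467757216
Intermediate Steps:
(-44308 + 2796)*(29972 + (-24331 + 5627)) = -41512*(29972 - 18704) = -41512*11268 = -467757216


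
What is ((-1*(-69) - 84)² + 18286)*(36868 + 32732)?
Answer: 1288365600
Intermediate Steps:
((-1*(-69) - 84)² + 18286)*(36868 + 32732) = ((69 - 84)² + 18286)*69600 = ((-15)² + 18286)*69600 = (225 + 18286)*69600 = 18511*69600 = 1288365600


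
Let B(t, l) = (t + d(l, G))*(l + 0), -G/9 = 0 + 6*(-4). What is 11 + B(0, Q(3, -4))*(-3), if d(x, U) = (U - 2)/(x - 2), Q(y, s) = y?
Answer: -1915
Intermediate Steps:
G = 216 (G = -9*(0 + 6*(-4)) = -9*(0 - 24) = -9*(-24) = 216)
d(x, U) = (-2 + U)/(-2 + x)
B(t, l) = l*(t + 214/(-2 + l)) (B(t, l) = (t + (-2 + 216)/(-2 + l))*(l + 0) = (t + 214/(-2 + l))*l = l*(t + 214/(-2 + l)))
11 + B(0, Q(3, -4))*(-3) = 11 + (3*(214 + 0*(-2 + 3))/(-2 + 3))*(-3) = 11 + (3*(214 + 0*1)/1)*(-3) = 11 + (3*1*(214 + 0))*(-3) = 11 + (3*1*214)*(-3) = 11 + 642*(-3) = 11 - 1926 = -1915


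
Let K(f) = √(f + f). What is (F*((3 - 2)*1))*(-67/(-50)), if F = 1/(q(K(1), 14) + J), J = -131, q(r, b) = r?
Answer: -8777/857950 - 67*√2/857950 ≈ -0.010341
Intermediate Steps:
K(f) = √2*√f (K(f) = √(2*f) = √2*√f)
F = 1/(-131 + √2) (F = 1/(√2*√1 - 131) = 1/(√2*1 - 131) = 1/(√2 - 131) = 1/(-131 + √2) ≈ -0.0077169)
(F*((3 - 2)*1))*(-67/(-50)) = ((-131/17159 - √2/17159)*((3 - 2)*1))*(-67/(-50)) = ((-131/17159 - √2/17159)*(1*1))*(-67*(-1/50)) = ((-131/17159 - √2/17159)*1)*(67/50) = (-131/17159 - √2/17159)*(67/50) = -8777/857950 - 67*√2/857950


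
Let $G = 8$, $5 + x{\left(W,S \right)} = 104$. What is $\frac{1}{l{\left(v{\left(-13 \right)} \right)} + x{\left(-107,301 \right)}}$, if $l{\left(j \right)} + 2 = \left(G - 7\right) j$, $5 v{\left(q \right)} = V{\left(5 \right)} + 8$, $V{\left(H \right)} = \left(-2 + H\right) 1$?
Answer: $\frac{5}{496} \approx 0.010081$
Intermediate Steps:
$x{\left(W,S \right)} = 99$ ($x{\left(W,S \right)} = -5 + 104 = 99$)
$V{\left(H \right)} = -2 + H$
$v{\left(q \right)} = \frac{11}{5}$ ($v{\left(q \right)} = \frac{\left(-2 + 5\right) + 8}{5} = \frac{3 + 8}{5} = \frac{1}{5} \cdot 11 = \frac{11}{5}$)
$l{\left(j \right)} = -2 + j$ ($l{\left(j \right)} = -2 + \left(8 - 7\right) j = -2 + 1 j = -2 + j$)
$\frac{1}{l{\left(v{\left(-13 \right)} \right)} + x{\left(-107,301 \right)}} = \frac{1}{\left(-2 + \frac{11}{5}\right) + 99} = \frac{1}{\frac{1}{5} + 99} = \frac{1}{\frac{496}{5}} = \frac{5}{496}$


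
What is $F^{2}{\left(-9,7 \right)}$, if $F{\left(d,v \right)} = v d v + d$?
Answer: $202500$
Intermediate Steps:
$F{\left(d,v \right)} = d + d v^{2}$ ($F{\left(d,v \right)} = d v v + d = d v^{2} + d = d + d v^{2}$)
$F^{2}{\left(-9,7 \right)} = \left(- 9 \left(1 + 7^{2}\right)\right)^{2} = \left(- 9 \left(1 + 49\right)\right)^{2} = \left(\left(-9\right) 50\right)^{2} = \left(-450\right)^{2} = 202500$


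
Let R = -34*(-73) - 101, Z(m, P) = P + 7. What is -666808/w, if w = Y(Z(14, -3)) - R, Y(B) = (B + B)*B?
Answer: 666808/2349 ≈ 283.87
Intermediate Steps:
Z(m, P) = 7 + P
Y(B) = 2*B**2 (Y(B) = (2*B)*B = 2*B**2)
R = 2381 (R = 2482 - 101 = 2381)
w = -2349 (w = 2*(7 - 3)**2 - 1*2381 = 2*4**2 - 2381 = 2*16 - 2381 = 32 - 2381 = -2349)
-666808/w = -666808/(-2349) = -666808*(-1/2349) = 666808/2349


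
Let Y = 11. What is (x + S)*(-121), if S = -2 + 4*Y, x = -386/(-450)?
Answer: -1166803/225 ≈ -5185.8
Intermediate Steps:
x = 193/225 (x = -386*(-1/450) = 193/225 ≈ 0.85778)
S = 42 (S = -2 + 4*11 = -2 + 44 = 42)
(x + S)*(-121) = (193/225 + 42)*(-121) = (9643/225)*(-121) = -1166803/225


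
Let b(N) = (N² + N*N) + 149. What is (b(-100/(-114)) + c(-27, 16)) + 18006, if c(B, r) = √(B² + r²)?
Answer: 58990595/3249 + √985 ≈ 18188.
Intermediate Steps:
b(N) = 149 + 2*N² (b(N) = (N² + N²) + 149 = 2*N² + 149 = 149 + 2*N²)
(b(-100/(-114)) + c(-27, 16)) + 18006 = ((149 + 2*(-100/(-114))²) + √((-27)² + 16²)) + 18006 = ((149 + 2*(-100*(-1/114))²) + √(729 + 256)) + 18006 = ((149 + 2*(50/57)²) + √985) + 18006 = ((149 + 2*(2500/3249)) + √985) + 18006 = ((149 + 5000/3249) + √985) + 18006 = (489101/3249 + √985) + 18006 = 58990595/3249 + √985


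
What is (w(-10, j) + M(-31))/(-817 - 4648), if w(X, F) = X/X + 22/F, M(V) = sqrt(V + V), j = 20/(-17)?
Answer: 177/54650 - I*sqrt(62)/5465 ≈ 0.0032388 - 0.0014408*I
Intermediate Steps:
j = -20/17 (j = 20*(-1/17) = -20/17 ≈ -1.1765)
M(V) = sqrt(2)*sqrt(V) (M(V) = sqrt(2*V) = sqrt(2)*sqrt(V))
w(X, F) = 1 + 22/F
(w(-10, j) + M(-31))/(-817 - 4648) = ((22 - 20/17)/(-20/17) + sqrt(2)*sqrt(-31))/(-817 - 4648) = (-17/20*354/17 + sqrt(2)*(I*sqrt(31)))/(-5465) = (-177/10 + I*sqrt(62))*(-1/5465) = 177/54650 - I*sqrt(62)/5465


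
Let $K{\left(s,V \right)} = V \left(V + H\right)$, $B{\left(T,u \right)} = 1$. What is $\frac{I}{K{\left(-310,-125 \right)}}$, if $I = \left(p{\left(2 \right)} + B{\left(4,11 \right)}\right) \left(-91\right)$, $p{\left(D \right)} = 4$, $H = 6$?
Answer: $- \frac{13}{425} \approx -0.030588$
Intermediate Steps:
$K{\left(s,V \right)} = V \left(6 + V\right)$ ($K{\left(s,V \right)} = V \left(V + 6\right) = V \left(6 + V\right)$)
$I = -455$ ($I = \left(4 + 1\right) \left(-91\right) = 5 \left(-91\right) = -455$)
$\frac{I}{K{\left(-310,-125 \right)}} = - \frac{455}{\left(-125\right) \left(6 - 125\right)} = - \frac{455}{\left(-125\right) \left(-119\right)} = - \frac{455}{14875} = \left(-455\right) \frac{1}{14875} = - \frac{13}{425}$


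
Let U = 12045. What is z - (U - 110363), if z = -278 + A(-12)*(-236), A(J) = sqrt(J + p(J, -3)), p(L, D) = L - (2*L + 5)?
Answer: 98040 - 236*I*sqrt(5) ≈ 98040.0 - 527.71*I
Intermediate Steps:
p(L, D) = -5 - L (p(L, D) = L - (5 + 2*L) = L + (-5 - 2*L) = -5 - L)
A(J) = I*sqrt(5) (A(J) = sqrt(J + (-5 - J)) = sqrt(-5) = I*sqrt(5))
z = -278 - 236*I*sqrt(5) (z = -278 + (I*sqrt(5))*(-236) = -278 - 236*I*sqrt(5) ≈ -278.0 - 527.71*I)
z - (U - 110363) = (-278 - 236*I*sqrt(5)) - (12045 - 110363) = (-278 - 236*I*sqrt(5)) - 1*(-98318) = (-278 - 236*I*sqrt(5)) + 98318 = 98040 - 236*I*sqrt(5)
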